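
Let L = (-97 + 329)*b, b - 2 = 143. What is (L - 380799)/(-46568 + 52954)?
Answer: -347159/6386 ≈ -54.362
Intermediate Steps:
b = 145 (b = 2 + 143 = 145)
L = 33640 (L = (-97 + 329)*145 = 232*145 = 33640)
(L - 380799)/(-46568 + 52954) = (33640 - 380799)/(-46568 + 52954) = -347159/6386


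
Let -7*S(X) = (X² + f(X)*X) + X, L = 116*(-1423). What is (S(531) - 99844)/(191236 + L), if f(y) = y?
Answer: -1263361/183176 ≈ -6.8970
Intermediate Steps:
L = -165068
S(X) = -2*X²/7 - X/7 (S(X) = -((X² + X*X) + X)/7 = -((X² + X²) + X)/7 = -(2*X² + X)/7 = -(X + 2*X²)/7 = -2*X²/7 - X/7)
(S(531) - 99844)/(191236 + L) = (-⅐*531*(1 + 2*531) - 99844)/(191236 - 165068) = (-⅐*531*(1 + 1062) - 99844)/26168 = (-⅐*531*1063 - 99844)*(1/26168) = (-564453/7 - 99844)*(1/26168) = -1263361/7*1/26168 = -1263361/183176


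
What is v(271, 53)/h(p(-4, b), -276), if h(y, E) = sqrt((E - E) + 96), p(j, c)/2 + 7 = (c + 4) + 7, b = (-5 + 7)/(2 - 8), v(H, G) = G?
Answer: 53*sqrt(6)/24 ≈ 5.4093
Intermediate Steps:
b = -1/3 (b = 2/(-6) = 2*(-1/6) = -1/3 ≈ -0.33333)
p(j, c) = 8 + 2*c (p(j, c) = -14 + 2*((c + 4) + 7) = -14 + 2*((4 + c) + 7) = -14 + 2*(11 + c) = -14 + (22 + 2*c) = 8 + 2*c)
h(y, E) = 4*sqrt(6) (h(y, E) = sqrt(0 + 96) = sqrt(96) = 4*sqrt(6))
v(271, 53)/h(p(-4, b), -276) = 53/((4*sqrt(6))) = 53*(sqrt(6)/24) = 53*sqrt(6)/24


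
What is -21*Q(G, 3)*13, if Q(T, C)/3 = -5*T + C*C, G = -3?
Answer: -19656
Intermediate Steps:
Q(T, C) = -15*T + 3*C² (Q(T, C) = 3*(-5*T + C*C) = 3*(-5*T + C²) = 3*(C² - 5*T) = -15*T + 3*C²)
-21*Q(G, 3)*13 = -21*(-15*(-3) + 3*3²)*13 = -21*(45 + 3*9)*13 = -21*(45 + 27)*13 = -21*72*13 = -1512*13 = -19656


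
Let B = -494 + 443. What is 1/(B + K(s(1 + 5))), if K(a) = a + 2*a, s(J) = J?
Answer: -1/33 ≈ -0.030303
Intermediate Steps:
K(a) = 3*a
B = -51
1/(B + K(s(1 + 5))) = 1/(-51 + 3*(1 + 5)) = 1/(-51 + 3*6) = 1/(-51 + 18) = 1/(-33) = -1/33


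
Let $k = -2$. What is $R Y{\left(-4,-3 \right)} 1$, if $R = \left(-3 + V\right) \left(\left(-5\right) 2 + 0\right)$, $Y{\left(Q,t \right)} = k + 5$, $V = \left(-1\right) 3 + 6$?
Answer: $0$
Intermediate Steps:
$V = 3$ ($V = -3 + 6 = 3$)
$Y{\left(Q,t \right)} = 3$ ($Y{\left(Q,t \right)} = -2 + 5 = 3$)
$R = 0$ ($R = \left(-3 + 3\right) \left(\left(-5\right) 2 + 0\right) = 0 \left(-10 + 0\right) = 0 \left(-10\right) = 0$)
$R Y{\left(-4,-3 \right)} 1 = 0 \cdot 3 \cdot 1 = 0 \cdot 1 = 0$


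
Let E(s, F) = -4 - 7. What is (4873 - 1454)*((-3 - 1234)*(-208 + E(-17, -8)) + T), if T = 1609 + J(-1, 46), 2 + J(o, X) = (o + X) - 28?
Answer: 931769813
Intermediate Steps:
E(s, F) = -11
J(o, X) = -30 + X + o (J(o, X) = -2 + ((o + X) - 28) = -2 + ((X + o) - 28) = -2 + (-28 + X + o) = -30 + X + o)
T = 1624 (T = 1609 + (-30 + 46 - 1) = 1609 + 15 = 1624)
(4873 - 1454)*((-3 - 1234)*(-208 + E(-17, -8)) + T) = (4873 - 1454)*((-3 - 1234)*(-208 - 11) + 1624) = 3419*(-1237*(-219) + 1624) = 3419*(270903 + 1624) = 3419*272527 = 931769813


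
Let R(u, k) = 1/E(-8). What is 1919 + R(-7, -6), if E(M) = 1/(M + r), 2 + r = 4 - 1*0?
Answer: 1913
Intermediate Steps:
r = 2 (r = -2 + (4 - 1*0) = -2 + (4 + 0) = -2 + 4 = 2)
E(M) = 1/(2 + M) (E(M) = 1/(M + 2) = 1/(2 + M))
R(u, k) = -6 (R(u, k) = 1/(1/(2 - 8)) = 1/(1/(-6)) = 1/(-⅙) = -6)
1919 + R(-7, -6) = 1919 - 6 = 1913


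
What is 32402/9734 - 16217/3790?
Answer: -17526349/18445930 ≈ -0.95015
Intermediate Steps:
32402/9734 - 16217/3790 = 32402*(1/9734) - 16217*1/3790 = 16201/4867 - 16217/3790 = -17526349/18445930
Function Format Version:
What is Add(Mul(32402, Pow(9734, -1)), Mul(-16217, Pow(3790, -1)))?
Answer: Rational(-17526349, 18445930) ≈ -0.95015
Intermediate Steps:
Add(Mul(32402, Pow(9734, -1)), Mul(-16217, Pow(3790, -1))) = Add(Mul(32402, Rational(1, 9734)), Mul(-16217, Rational(1, 3790))) = Add(Rational(16201, 4867), Rational(-16217, 3790)) = Rational(-17526349, 18445930)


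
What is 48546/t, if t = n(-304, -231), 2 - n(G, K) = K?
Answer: 48546/233 ≈ 208.35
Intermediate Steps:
n(G, K) = 2 - K
t = 233 (t = 2 - 1*(-231) = 2 + 231 = 233)
48546/t = 48546/233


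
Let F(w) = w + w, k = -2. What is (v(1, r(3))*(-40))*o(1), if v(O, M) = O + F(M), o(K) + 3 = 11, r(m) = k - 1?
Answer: 1600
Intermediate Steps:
r(m) = -3 (r(m) = -2 - 1 = -3)
o(K) = 8 (o(K) = -3 + 11 = 8)
F(w) = 2*w
v(O, M) = O + 2*M
(v(1, r(3))*(-40))*o(1) = ((1 + 2*(-3))*(-40))*8 = ((1 - 6)*(-40))*8 = -5*(-40)*8 = 200*8 = 1600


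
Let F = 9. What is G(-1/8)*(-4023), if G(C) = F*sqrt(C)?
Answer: -36207*I*sqrt(2)/4 ≈ -12801.0*I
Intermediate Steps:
G(C) = 9*sqrt(C)
G(-1/8)*(-4023) = (9*sqrt(-1/8))*(-4023) = (9*(I*sqrt(2)/4))*(-4023) = (9*I*sqrt(2)/4)*(-4023) = -36207*I*sqrt(2)/4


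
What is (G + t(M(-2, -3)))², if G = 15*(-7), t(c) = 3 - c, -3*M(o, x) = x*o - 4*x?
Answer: 9216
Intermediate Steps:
M(o, x) = 4*x/3 - o*x/3 (M(o, x) = -(x*o - 4*x)/3 = -(o*x - 4*x)/3 = -(-4*x + o*x)/3 = 4*x/3 - o*x/3)
G = -105
(G + t(M(-2, -3)))² = (-105 + (3 - (-3)*(4 - 1*(-2))/3))² = (-105 + (3 - (-3)*(4 + 2)/3))² = (-105 + (3 - (-3)*6/3))² = (-105 + (3 - 1*(-6)))² = (-105 + (3 + 6))² = (-105 + 9)² = (-96)² = 9216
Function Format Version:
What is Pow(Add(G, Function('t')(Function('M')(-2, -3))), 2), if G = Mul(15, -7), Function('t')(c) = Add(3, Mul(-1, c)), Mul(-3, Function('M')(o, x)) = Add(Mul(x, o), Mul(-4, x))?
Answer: 9216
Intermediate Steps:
Function('M')(o, x) = Add(Mul(Rational(4, 3), x), Mul(Rational(-1, 3), o, x)) (Function('M')(o, x) = Mul(Rational(-1, 3), Add(Mul(x, o), Mul(-4, x))) = Mul(Rational(-1, 3), Add(Mul(o, x), Mul(-4, x))) = Mul(Rational(-1, 3), Add(Mul(-4, x), Mul(o, x))) = Add(Mul(Rational(4, 3), x), Mul(Rational(-1, 3), o, x)))
G = -105
Pow(Add(G, Function('t')(Function('M')(-2, -3))), 2) = Pow(Add(-105, Add(3, Mul(-1, Mul(Rational(1, 3), -3, Add(4, Mul(-1, -2)))))), 2) = Pow(Add(-105, Add(3, Mul(-1, Mul(Rational(1, 3), -3, Add(4, 2))))), 2) = Pow(Add(-105, Add(3, Mul(-1, Mul(Rational(1, 3), -3, 6)))), 2) = Pow(Add(-105, Add(3, Mul(-1, -6))), 2) = Pow(Add(-105, Add(3, 6)), 2) = Pow(Add(-105, 9), 2) = Pow(-96, 2) = 9216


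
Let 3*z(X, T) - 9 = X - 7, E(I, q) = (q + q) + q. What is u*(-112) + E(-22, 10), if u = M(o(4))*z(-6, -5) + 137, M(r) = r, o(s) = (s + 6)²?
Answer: -1142/3 ≈ -380.67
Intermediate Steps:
E(I, q) = 3*q (E(I, q) = 2*q + q = 3*q)
o(s) = (6 + s)²
z(X, T) = ⅔ + X/3 (z(X, T) = 3 + (X - 7)/3 = 3 + (-7 + X)/3 = 3 + (-7/3 + X/3) = ⅔ + X/3)
u = 11/3 (u = (6 + 4)²*(⅔ + (⅓)*(-6)) + 137 = 10²*(⅔ - 2) + 137 = 100*(-4/3) + 137 = -400/3 + 137 = 11/3 ≈ 3.6667)
u*(-112) + E(-22, 10) = (11/3)*(-112) + 3*10 = -1232/3 + 30 = -1142/3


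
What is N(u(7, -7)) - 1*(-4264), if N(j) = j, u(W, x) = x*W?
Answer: 4215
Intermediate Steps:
u(W, x) = W*x
N(u(7, -7)) - 1*(-4264) = 7*(-7) - 1*(-4264) = -49 + 4264 = 4215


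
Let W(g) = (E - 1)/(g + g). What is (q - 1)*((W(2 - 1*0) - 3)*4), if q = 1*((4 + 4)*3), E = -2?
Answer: -345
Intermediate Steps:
W(g) = -3/(2*g) (W(g) = (-2 - 1)/(g + g) = -3*1/(2*g) = -3/(2*g))
q = 24 (q = 1*(8*3) = 1*24 = 24)
(q - 1)*((W(2 - 1*0) - 3)*4) = (24 - 1)*((-3/(2*(2 - 1*0)) - 3)*4) = 23*((-3/(2*(2 + 0)) - 3)*4) = 23*((-3/2/2 - 3)*4) = 23*((-3/2*½ - 3)*4) = 23*((-¾ - 3)*4) = 23*(-15/4*4) = 23*(-15) = -345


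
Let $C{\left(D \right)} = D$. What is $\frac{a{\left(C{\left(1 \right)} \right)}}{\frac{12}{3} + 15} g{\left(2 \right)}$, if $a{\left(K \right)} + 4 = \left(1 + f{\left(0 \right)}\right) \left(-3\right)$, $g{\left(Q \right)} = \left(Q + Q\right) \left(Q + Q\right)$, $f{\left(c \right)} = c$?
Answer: $- \frac{112}{19} \approx -5.8947$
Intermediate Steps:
$g{\left(Q \right)} = 4 Q^{2}$ ($g{\left(Q \right)} = 2 Q 2 Q = 4 Q^{2}$)
$a{\left(K \right)} = -7$ ($a{\left(K \right)} = -4 + \left(1 + 0\right) \left(-3\right) = -4 + 1 \left(-3\right) = -4 - 3 = -7$)
$\frac{a{\left(C{\left(1 \right)} \right)}}{\frac{12}{3} + 15} g{\left(2 \right)} = \frac{1}{\frac{12}{3} + 15} \left(-7\right) 4 \cdot 2^{2} = \frac{1}{12 \cdot \frac{1}{3} + 15} \left(-7\right) 4 \cdot 4 = \frac{1}{4 + 15} \left(-7\right) 16 = \frac{1}{19} \left(-7\right) 16 = \left(- \frac{7}{19}\right) 16 = - \frac{112}{19}$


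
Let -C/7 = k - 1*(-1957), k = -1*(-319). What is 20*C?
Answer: -318640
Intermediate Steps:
k = 319
C = -15932 (C = -7*(319 - 1*(-1957)) = -7*(319 + 1957) = -7*2276 = -15932)
20*C = 20*(-15932) = -318640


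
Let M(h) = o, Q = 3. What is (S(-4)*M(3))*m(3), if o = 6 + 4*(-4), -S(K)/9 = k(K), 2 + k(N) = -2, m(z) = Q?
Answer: -1080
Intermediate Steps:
m(z) = 3
k(N) = -4 (k(N) = -2 - 2 = -4)
S(K) = 36 (S(K) = -9*(-4) = 36)
o = -10 (o = 6 - 16 = -10)
M(h) = -10
(S(-4)*M(3))*m(3) = (36*(-10))*3 = -360*3 = -1080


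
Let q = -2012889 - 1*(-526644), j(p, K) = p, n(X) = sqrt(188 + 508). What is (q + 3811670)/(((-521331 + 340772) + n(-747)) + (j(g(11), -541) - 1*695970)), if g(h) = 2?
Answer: -2038297798975/768299581033 - 4650850*sqrt(174)/768299581033 ≈ -2.6531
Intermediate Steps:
n(X) = 2*sqrt(174) (n(X) = sqrt(696) = 2*sqrt(174))
q = -1486245 (q = -2012889 + 526644 = -1486245)
(q + 3811670)/(((-521331 + 340772) + n(-747)) + (j(g(11), -541) - 1*695970)) = (-1486245 + 3811670)/(((-521331 + 340772) + 2*sqrt(174)) + (2 - 1*695970)) = 2325425/((-180559 + 2*sqrt(174)) + (2 - 695970)) = 2325425/((-180559 + 2*sqrt(174)) - 695968) = 2325425/(-876527 + 2*sqrt(174))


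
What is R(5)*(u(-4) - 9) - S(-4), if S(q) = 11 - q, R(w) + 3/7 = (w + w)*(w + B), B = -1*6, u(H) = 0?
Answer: 552/7 ≈ 78.857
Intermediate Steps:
B = -6
R(w) = -3/7 + 2*w*(-6 + w) (R(w) = -3/7 + (w + w)*(w - 6) = -3/7 + (2*w)*(-6 + w) = -3/7 + 2*w*(-6 + w))
R(5)*(u(-4) - 9) - S(-4) = (-3/7 - 12*5 + 2*5²)*(0 - 9) - (11 - 1*(-4)) = (-3/7 - 60 + 2*25)*(-9) - (11 + 4) = (-3/7 - 60 + 50)*(-9) - 1*15 = -73/7*(-9) - 15 = 657/7 - 15 = 552/7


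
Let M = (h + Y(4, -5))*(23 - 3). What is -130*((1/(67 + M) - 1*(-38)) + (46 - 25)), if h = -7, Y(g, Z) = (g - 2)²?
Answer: -53820/7 ≈ -7688.6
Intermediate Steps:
Y(g, Z) = (-2 + g)²
M = -60 (M = (-7 + (-2 + 4)²)*(23 - 3) = (-7 + 2²)*20 = (-7 + 4)*20 = -3*20 = -60)
-130*((1/(67 + M) - 1*(-38)) + (46 - 25)) = -130*((1/(67 - 60) - 1*(-38)) + (46 - 25)) = -130*((1/7 + 38) + 21) = -130*((⅐ + 38) + 21) = -130*(267/7 + 21) = -130*414/7 = -53820/7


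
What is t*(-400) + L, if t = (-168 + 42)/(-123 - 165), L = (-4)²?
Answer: -159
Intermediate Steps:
L = 16
t = 7/16 (t = -126/(-288) = -126*(-1/288) = 7/16 ≈ 0.43750)
t*(-400) + L = (7/16)*(-400) + 16 = -175 + 16 = -159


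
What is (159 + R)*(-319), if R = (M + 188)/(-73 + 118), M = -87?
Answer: -2314664/45 ≈ -51437.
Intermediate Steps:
R = 101/45 (R = (-87 + 188)/(-73 + 118) = 101/45 ≈ 2.2444)
(159 + R)*(-319) = (159 + 101/45)*(-319) = (7256/45)*(-319) = -2314664/45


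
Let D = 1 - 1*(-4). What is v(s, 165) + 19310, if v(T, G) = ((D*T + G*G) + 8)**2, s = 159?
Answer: 785588094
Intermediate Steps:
D = 5 (D = 1 + 4 = 5)
v(T, G) = (8 + G**2 + 5*T)**2 (v(T, G) = ((5*T + G*G) + 8)**2 = ((5*T + G**2) + 8)**2 = ((G**2 + 5*T) + 8)**2 = (8 + G**2 + 5*T)**2)
v(s, 165) + 19310 = (8 + 165**2 + 5*159)**2 + 19310 = (8 + 27225 + 795)**2 + 19310 = 28028**2 + 19310 = 785568784 + 19310 = 785588094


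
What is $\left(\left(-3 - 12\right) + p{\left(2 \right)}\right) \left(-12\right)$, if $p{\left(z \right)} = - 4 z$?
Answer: $276$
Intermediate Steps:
$\left(\left(-3 - 12\right) + p{\left(2 \right)}\right) \left(-12\right) = \left(\left(-3 - 12\right) - 8\right) \left(-12\right) = \left(-15 - 8\right) \left(-12\right) = \left(-23\right) \left(-12\right) = 276$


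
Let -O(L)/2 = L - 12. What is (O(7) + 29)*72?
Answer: 2808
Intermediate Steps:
O(L) = 24 - 2*L (O(L) = -2*(L - 12) = -2*(-12 + L) = 24 - 2*L)
(O(7) + 29)*72 = ((24 - 2*7) + 29)*72 = ((24 - 14) + 29)*72 = (10 + 29)*72 = 39*72 = 2808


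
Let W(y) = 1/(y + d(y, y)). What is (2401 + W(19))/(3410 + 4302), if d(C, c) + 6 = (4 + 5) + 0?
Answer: 52823/169664 ≈ 0.31134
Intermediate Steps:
d(C, c) = 3 (d(C, c) = -6 + ((4 + 5) + 0) = -6 + (9 + 0) = -6 + 9 = 3)
W(y) = 1/(3 + y) (W(y) = 1/(y + 3) = 1/(3 + y))
(2401 + W(19))/(3410 + 4302) = (2401 + 1/(3 + 19))/(3410 + 4302) = (2401 + 1/22)/7712 = (2401 + 1/22)*(1/7712) = (52823/22)*(1/7712) = 52823/169664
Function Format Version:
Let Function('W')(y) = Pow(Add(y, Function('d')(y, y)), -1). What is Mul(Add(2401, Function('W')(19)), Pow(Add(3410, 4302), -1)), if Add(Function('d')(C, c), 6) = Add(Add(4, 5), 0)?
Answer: Rational(52823, 169664) ≈ 0.31134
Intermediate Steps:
Function('d')(C, c) = 3 (Function('d')(C, c) = Add(-6, Add(Add(4, 5), 0)) = Add(-6, Add(9, 0)) = Add(-6, 9) = 3)
Function('W')(y) = Pow(Add(3, y), -1) (Function('W')(y) = Pow(Add(y, 3), -1) = Pow(Add(3, y), -1))
Mul(Add(2401, Function('W')(19)), Pow(Add(3410, 4302), -1)) = Mul(Add(2401, Pow(Add(3, 19), -1)), Pow(Add(3410, 4302), -1)) = Mul(Add(2401, Pow(22, -1)), Pow(7712, -1)) = Mul(Add(2401, Rational(1, 22)), Rational(1, 7712)) = Mul(Rational(52823, 22), Rational(1, 7712)) = Rational(52823, 169664)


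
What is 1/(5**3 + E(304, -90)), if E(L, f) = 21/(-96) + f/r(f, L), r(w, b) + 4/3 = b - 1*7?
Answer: 28384/3533151 ≈ 0.0080336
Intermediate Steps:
r(w, b) = -25/3 + b (r(w, b) = -4/3 + (b - 1*7) = -4/3 + (b - 7) = -4/3 + (-7 + b) = -25/3 + b)
E(L, f) = -7/32 + f/(-25/3 + L) (E(L, f) = 21/(-96) + f/(-25/3 + L) = 21*(-1/96) + f/(-25/3 + L) = -7/32 + f/(-25/3 + L))
1/(5**3 + E(304, -90)) = 1/(5**3 + (175 - 21*304 + 96*(-90))/(32*(-25 + 3*304))) = 1/(125 + (175 - 6384 - 8640)/(32*(-25 + 912))) = 1/(125 + (1/32)*(-14849)/887) = 1/(125 + (1/32)*(1/887)*(-14849)) = 1/(125 - 14849/28384) = 1/(3533151/28384) = 28384/3533151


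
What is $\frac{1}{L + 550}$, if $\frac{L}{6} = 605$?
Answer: $\frac{1}{4180} \approx 0.00023923$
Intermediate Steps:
$L = 3630$ ($L = 6 \cdot 605 = 3630$)
$\frac{1}{L + 550} = \frac{1}{3630 + 550} = \frac{1}{4180}$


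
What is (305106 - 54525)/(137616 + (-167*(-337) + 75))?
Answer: 250581/193970 ≈ 1.2919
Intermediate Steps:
(305106 - 54525)/(137616 + (-167*(-337) + 75)) = 250581/(137616 + (56279 + 75)) = 250581/(137616 + 56354) = 250581/193970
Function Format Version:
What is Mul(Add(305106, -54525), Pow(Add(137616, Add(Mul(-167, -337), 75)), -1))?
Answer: Rational(250581, 193970) ≈ 1.2919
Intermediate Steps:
Mul(Add(305106, -54525), Pow(Add(137616, Add(Mul(-167, -337), 75)), -1)) = Mul(250581, Pow(Add(137616, Add(56279, 75)), -1)) = Mul(250581, Pow(Add(137616, 56354), -1)) = Mul(250581, Pow(193970, -1)) = Mul(250581, Rational(1, 193970)) = Rational(250581, 193970)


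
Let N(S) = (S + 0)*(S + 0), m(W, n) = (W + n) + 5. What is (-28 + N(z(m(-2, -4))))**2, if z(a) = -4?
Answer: 144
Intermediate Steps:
m(W, n) = 5 + W + n
N(S) = S**2 (N(S) = S*S = S**2)
(-28 + N(z(m(-2, -4))))**2 = (-28 + (-4)**2)**2 = (-28 + 16)**2 = (-12)**2 = 144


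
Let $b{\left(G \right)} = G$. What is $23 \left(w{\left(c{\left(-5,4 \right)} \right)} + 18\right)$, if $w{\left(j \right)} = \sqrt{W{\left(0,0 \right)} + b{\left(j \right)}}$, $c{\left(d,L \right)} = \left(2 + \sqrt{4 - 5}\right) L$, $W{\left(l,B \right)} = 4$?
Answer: $414 + 46 \sqrt{3 + i} \approx 494.74 + 13.103 i$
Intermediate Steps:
$c{\left(d,L \right)} = L \left(2 + i\right)$ ($c{\left(d,L \right)} = \left(2 + \sqrt{-1}\right) L = \left(2 + i\right) L = L \left(2 + i\right)$)
$w{\left(j \right)} = \sqrt{4 + j}$
$23 \left(w{\left(c{\left(-5,4 \right)} \right)} + 18\right) = 23 \left(\sqrt{4 + 4 \left(2 + i\right)} + 18\right) = 23 \left(\sqrt{4 + \left(8 + 4 i\right)} + 18\right) = 23 \left(\sqrt{12 + 4 i} + 18\right) = 23 \left(18 + \sqrt{12 + 4 i}\right) = 414 + 23 \sqrt{12 + 4 i}$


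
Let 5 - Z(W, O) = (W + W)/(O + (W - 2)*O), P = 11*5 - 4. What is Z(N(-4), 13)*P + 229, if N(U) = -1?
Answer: 6241/13 ≈ 480.08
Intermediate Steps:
P = 51 (P = 55 - 4 = 51)
Z(W, O) = 5 - 2*W/(O + O*(-2 + W)) (Z(W, O) = 5 - (W + W)/(O + (W - 2)*O) = 5 - 2*W/(O + (-2 + W)*O) = 5 - 2*W/(O + O*(-2 + W)))
Z(N(-4), 13)*P + 229 = ((-5*13 - 2*(-1) + 5*13*(-1))/(13*(-1 - 1)))*51 + 229 = ((1/13)*(-65 + 2 - 65)/(-2))*51 + 229 = ((1/13)*(-1/2)*(-128))*51 + 229 = (64/13)*51 + 229 = 3264/13 + 229 = 6241/13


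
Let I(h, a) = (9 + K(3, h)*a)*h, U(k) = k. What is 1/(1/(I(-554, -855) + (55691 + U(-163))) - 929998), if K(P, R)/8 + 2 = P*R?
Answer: -6305444498/5864050772251005 ≈ -1.0753e-6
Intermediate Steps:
K(P, R) = -16 + 8*P*R (K(P, R) = -16 + 8*(P*R) = -16 + 8*P*R)
I(h, a) = h*(9 + a*(-16 + 24*h)) (I(h, a) = (9 + (-16 + 8*3*h)*a)*h = (9 + (-16 + 24*h)*a)*h = (9 + a*(-16 + 24*h))*h = h*(9 + a*(-16 + 24*h)))
1/(1/(I(-554, -855) + (55691 + U(-163))) - 929998) = 1/(1/(-554*(9 + 8*(-855)*(-2 + 3*(-554))) + (55691 - 163)) - 929998) = 1/(1/(-554*(9 + 8*(-855)*(-2 - 1662)) + 55528) - 929998) = 1/(1/(-554*(9 + 8*(-855)*(-1664)) + 55528) - 929998) = 1/(1/(-554*(9 + 11381760) + 55528) - 929998) = 1/(1/(-554*11381769 + 55528) - 929998) = 1/(1/(-6305500026 + 55528) - 929998) = 1/(1/(-6305444498) - 929998) = 1/(-1/6305444498 - 929998) = 1/(-5864050772251005/6305444498) = -6305444498/5864050772251005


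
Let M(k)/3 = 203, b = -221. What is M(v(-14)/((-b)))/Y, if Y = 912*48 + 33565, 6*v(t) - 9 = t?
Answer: 609/77341 ≈ 0.0078742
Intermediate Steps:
v(t) = 3/2 + t/6
M(k) = 609 (M(k) = 3*203 = 609)
Y = 77341 (Y = 43776 + 33565 = 77341)
M(v(-14)/((-b)))/Y = 609/77341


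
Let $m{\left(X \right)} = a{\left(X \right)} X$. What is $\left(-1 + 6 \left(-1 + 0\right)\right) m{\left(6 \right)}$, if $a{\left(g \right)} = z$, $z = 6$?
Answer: $-252$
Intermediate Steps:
$a{\left(g \right)} = 6$
$m{\left(X \right)} = 6 X$
$\left(-1 + 6 \left(-1 + 0\right)\right) m{\left(6 \right)} = \left(-1 + 6 \left(-1 + 0\right)\right) 6 \cdot 6 = \left(-1 + 6 \left(-1\right)\right) 36 = \left(-1 - 6\right) 36 = \left(-7\right) 36 = -252$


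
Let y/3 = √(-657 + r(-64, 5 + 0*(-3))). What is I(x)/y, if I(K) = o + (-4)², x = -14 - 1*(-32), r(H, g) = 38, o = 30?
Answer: -46*I*√619/1857 ≈ -0.6163*I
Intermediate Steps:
x = 18 (x = -14 + 32 = 18)
I(K) = 46 (I(K) = 30 + (-4)² = 30 + 16 = 46)
y = 3*I*√619 (y = 3*√(-657 + 38) = 3*√(-619) = 3*(I*√619) = 3*I*√619 ≈ 74.639*I)
I(x)/y = 46/((3*I*√619)) = 46*(-I*√619/1857) = -46*I*√619/1857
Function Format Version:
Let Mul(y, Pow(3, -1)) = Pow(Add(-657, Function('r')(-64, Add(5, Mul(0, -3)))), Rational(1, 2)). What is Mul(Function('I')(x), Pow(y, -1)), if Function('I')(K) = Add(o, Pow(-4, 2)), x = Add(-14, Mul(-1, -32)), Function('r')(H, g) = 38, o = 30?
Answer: Mul(Rational(-46, 1857), I, Pow(619, Rational(1, 2))) ≈ Mul(-0.61630, I)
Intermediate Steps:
x = 18 (x = Add(-14, 32) = 18)
Function('I')(K) = 46 (Function('I')(K) = Add(30, Pow(-4, 2)) = Add(30, 16) = 46)
y = Mul(3, I, Pow(619, Rational(1, 2))) (y = Mul(3, Pow(Add(-657, 38), Rational(1, 2))) = Mul(3, Pow(-619, Rational(1, 2))) = Mul(3, Mul(I, Pow(619, Rational(1, 2)))) = Mul(3, I, Pow(619, Rational(1, 2))) ≈ Mul(74.639, I))
Mul(Function('I')(x), Pow(y, -1)) = Mul(46, Pow(Mul(3, I, Pow(619, Rational(1, 2))), -1)) = Mul(46, Mul(Rational(-1, 1857), I, Pow(619, Rational(1, 2)))) = Mul(Rational(-46, 1857), I, Pow(619, Rational(1, 2)))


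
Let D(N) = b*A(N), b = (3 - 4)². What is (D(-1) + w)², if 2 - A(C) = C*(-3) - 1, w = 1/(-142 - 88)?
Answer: 1/52900 ≈ 1.8904e-5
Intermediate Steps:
b = 1 (b = (-1)² = 1)
w = -1/230 (w = 1/(-230) = -1/230 ≈ -0.0043478)
A(C) = 3 + 3*C (A(C) = 2 - (C*(-3) - 1) = 2 - (-3*C - 1) = 2 - (-1 - 3*C) = 2 + (1 + 3*C) = 3 + 3*C)
D(N) = 3 + 3*N (D(N) = 1*(3 + 3*N) = 3 + 3*N)
(D(-1) + w)² = ((3 + 3*(-1)) - 1/230)² = ((3 - 3) - 1/230)² = (0 - 1/230)² = (-1/230)² = 1/52900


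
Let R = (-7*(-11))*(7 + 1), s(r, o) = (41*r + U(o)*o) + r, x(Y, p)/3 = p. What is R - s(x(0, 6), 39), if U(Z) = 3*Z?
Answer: -4703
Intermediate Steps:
x(Y, p) = 3*p
s(r, o) = 3*o² + 42*r (s(r, o) = (41*r + (3*o)*o) + r = (41*r + 3*o²) + r = (3*o² + 41*r) + r = 3*o² + 42*r)
R = 616 (R = 77*8 = 616)
R - s(x(0, 6), 39) = 616 - (3*39² + 42*(3*6)) = 616 - (3*1521 + 42*18) = 616 - (4563 + 756) = 616 - 1*5319 = 616 - 5319 = -4703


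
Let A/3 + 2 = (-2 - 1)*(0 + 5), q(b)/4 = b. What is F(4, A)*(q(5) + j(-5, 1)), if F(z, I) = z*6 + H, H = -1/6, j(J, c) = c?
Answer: 1001/2 ≈ 500.50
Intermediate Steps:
q(b) = 4*b
H = -⅙ (H = -1*⅙ = -⅙ ≈ -0.16667)
A = -51 (A = -6 + 3*((-2 - 1)*(0 + 5)) = -6 + 3*(-3*5) = -6 + 3*(-15) = -6 - 45 = -51)
F(z, I) = -⅙ + 6*z (F(z, I) = z*6 - ⅙ = 6*z - ⅙ = -⅙ + 6*z)
F(4, A)*(q(5) + j(-5, 1)) = (-⅙ + 6*4)*(4*5 + 1) = (-⅙ + 24)*(20 + 1) = (143/6)*21 = 1001/2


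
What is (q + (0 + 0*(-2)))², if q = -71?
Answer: 5041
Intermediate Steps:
(q + (0 + 0*(-2)))² = (-71 + (0 + 0*(-2)))² = (-71 + (0 + 0))² = (-71 + 0)² = (-71)² = 5041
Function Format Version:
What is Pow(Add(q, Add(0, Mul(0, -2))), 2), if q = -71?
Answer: 5041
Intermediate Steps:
Pow(Add(q, Add(0, Mul(0, -2))), 2) = Pow(Add(-71, Add(0, Mul(0, -2))), 2) = Pow(Add(-71, Add(0, 0)), 2) = Pow(Add(-71, 0), 2) = Pow(-71, 2) = 5041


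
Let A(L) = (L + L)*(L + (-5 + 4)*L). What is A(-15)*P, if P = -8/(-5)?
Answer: 0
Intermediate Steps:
P = 8/5 (P = -8*(-1/5) = 8/5 ≈ 1.6000)
A(L) = 0 (A(L) = (2*L)*(L - L) = (2*L)*0 = 0)
A(-15)*P = 0*(8/5) = 0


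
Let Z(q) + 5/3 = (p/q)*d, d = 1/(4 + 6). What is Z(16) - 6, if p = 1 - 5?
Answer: -923/120 ≈ -7.6917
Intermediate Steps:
p = -4
d = ⅒ (d = 1/10 = ⅒ ≈ 0.10000)
Z(q) = -5/3 - 2/(5*q) (Z(q) = -5/3 - 4/q*(⅒) = -5/3 - 2/(5*q))
Z(16) - 6 = (1/15)*(-6 - 25*16)/16 - 6 = (1/15)*(1/16)*(-6 - 400) - 6 = (1/15)*(1/16)*(-406) - 6 = -203/120 - 6 = -923/120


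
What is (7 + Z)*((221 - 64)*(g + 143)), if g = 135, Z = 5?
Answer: 523752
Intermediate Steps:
(7 + Z)*((221 - 64)*(g + 143)) = (7 + 5)*((221 - 64)*(135 + 143)) = 12*(157*278) = 12*43646 = 523752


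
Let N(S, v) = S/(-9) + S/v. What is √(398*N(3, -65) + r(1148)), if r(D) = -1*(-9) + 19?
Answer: 2*I*√1169610/195 ≈ 11.092*I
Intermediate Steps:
r(D) = 28 (r(D) = 9 + 19 = 28)
N(S, v) = -S/9 + S/v (N(S, v) = S*(-⅑) + S/v = -S/9 + S/v)
√(398*N(3, -65) + r(1148)) = √(398*(-⅑*3 + 3/(-65)) + 28) = √(398*(-⅓ + 3*(-1/65)) + 28) = √(398*(-⅓ - 3/65) + 28) = √(398*(-74/195) + 28) = √(-29452/195 + 28) = √(-23992/195) = 2*I*√1169610/195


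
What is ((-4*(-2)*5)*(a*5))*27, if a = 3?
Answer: 16200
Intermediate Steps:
((-4*(-2)*5)*(a*5))*27 = ((-4*(-2)*5)*(3*5))*27 = ((8*5)*15)*27 = (40*15)*27 = 600*27 = 16200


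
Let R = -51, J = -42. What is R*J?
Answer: 2142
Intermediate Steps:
R*J = -51*(-42) = 2142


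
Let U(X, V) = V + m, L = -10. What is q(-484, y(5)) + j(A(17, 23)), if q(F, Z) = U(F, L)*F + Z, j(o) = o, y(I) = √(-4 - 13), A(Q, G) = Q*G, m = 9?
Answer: 875 + I*√17 ≈ 875.0 + 4.1231*I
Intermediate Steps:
U(X, V) = 9 + V (U(X, V) = V + 9 = 9 + V)
A(Q, G) = G*Q
y(I) = I*√17 (y(I) = √(-17) = I*√17)
q(F, Z) = Z - F (q(F, Z) = (9 - 10)*F + Z = -F + Z = Z - F)
q(-484, y(5)) + j(A(17, 23)) = (I*√17 - 1*(-484)) + 23*17 = (I*√17 + 484) + 391 = (484 + I*√17) + 391 = 875 + I*√17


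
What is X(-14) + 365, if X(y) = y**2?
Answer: 561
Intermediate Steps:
X(-14) + 365 = (-14)**2 + 365 = 196 + 365 = 561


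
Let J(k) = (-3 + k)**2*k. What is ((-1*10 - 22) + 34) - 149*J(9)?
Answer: -48274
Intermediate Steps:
J(k) = k*(-3 + k)**2
((-1*10 - 22) + 34) - 149*J(9) = ((-1*10 - 22) + 34) - 1341*(-3 + 9)**2 = ((-10 - 22) + 34) - 1341*6**2 = (-32 + 34) - 1341*36 = 2 - 149*324 = 2 - 48276 = -48274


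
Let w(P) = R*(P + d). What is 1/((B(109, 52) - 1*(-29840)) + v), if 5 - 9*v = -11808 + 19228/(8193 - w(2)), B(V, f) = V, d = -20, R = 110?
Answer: 91557/2862195014 ≈ 3.1988e-5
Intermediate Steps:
w(P) = -2200 + 110*P (w(P) = 110*(P - 20) = 110*(-20 + P) = -2200 + 110*P)
v = 120154421/91557 (v = 5/9 - (-11808 + 19228/(8193 - (-2200 + 110*2)))/9 = 5/9 - (-11808 + 19228/(8193 - (-2200 + 220)))/9 = 5/9 - (-11808 + 19228/(8193 - 1*(-1980)))/9 = 5/9 - (-11808 + 19228/(8193 + 1980))/9 = 5/9 - (-11808 + 19228/10173)/9 = 5/9 - ⅑*(-120103556/10173) = 5/9 + 120103556/91557 = 120154421/91557 ≈ 1312.3)
1/((B(109, 52) - 1*(-29840)) + v) = 1/((109 - 1*(-29840)) + 120154421/91557) = 1/((109 + 29840) + 120154421/91557) = 1/(29949 + 120154421/91557) = 1/(2862195014/91557) = 91557/2862195014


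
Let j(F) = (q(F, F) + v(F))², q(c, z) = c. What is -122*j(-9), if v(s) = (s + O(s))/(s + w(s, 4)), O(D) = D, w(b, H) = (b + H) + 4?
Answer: -158112/25 ≈ -6324.5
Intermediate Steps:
w(b, H) = 4 + H + b (w(b, H) = (H + b) + 4 = 4 + H + b)
v(s) = 2*s/(8 + 2*s) (v(s) = (s + s)/(s + (4 + 4 + s)) = (2*s)/(s + (8 + s)) = (2*s)/(8 + 2*s) = 2*s/(8 + 2*s))
j(F) = (F + F/(4 + F))²
-122*j(-9) = -122*(-9)²*(5 - 9)²/(4 - 9)² = -9882*(-4)²/(-5)² = -9882*16/25 = -122*1296/25 = -158112/25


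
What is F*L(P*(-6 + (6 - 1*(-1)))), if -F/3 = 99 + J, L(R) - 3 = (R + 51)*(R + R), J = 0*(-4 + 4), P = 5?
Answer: -167211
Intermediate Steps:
J = 0 (J = 0*0 = 0)
L(R) = 3 + 2*R*(51 + R) (L(R) = 3 + (R + 51)*(R + R) = 3 + (51 + R)*(2*R) = 3 + 2*R*(51 + R))
F = -297 (F = -3*(99 + 0) = -3*99 = -297)
F*L(P*(-6 + (6 - 1*(-1)))) = -297*(3 + 2*(5*(-6 + (6 - 1*(-1))))² + 102*(5*(-6 + (6 - 1*(-1))))) = -297*(3 + 2*(5*(-6 + (6 + 1)))² + 102*(5*(-6 + (6 + 1)))) = -297*(3 + 2*(5*(-6 + 7))² + 102*(5*(-6 + 7))) = -297*(3 + 2*(5*1)² + 102*(5*1)) = -297*(3 + 2*5² + 102*5) = -297*(3 + 2*25 + 510) = -297*(3 + 50 + 510) = -297*563 = -167211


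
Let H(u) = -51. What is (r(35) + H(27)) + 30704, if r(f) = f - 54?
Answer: 30634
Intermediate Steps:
r(f) = -54 + f
(r(35) + H(27)) + 30704 = ((-54 + 35) - 51) + 30704 = (-19 - 51) + 30704 = -70 + 30704 = 30634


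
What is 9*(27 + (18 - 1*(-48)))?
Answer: 837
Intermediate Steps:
9*(27 + (18 - 1*(-48))) = 9*(27 + (18 + 48)) = 9*(27 + 66) = 9*93 = 837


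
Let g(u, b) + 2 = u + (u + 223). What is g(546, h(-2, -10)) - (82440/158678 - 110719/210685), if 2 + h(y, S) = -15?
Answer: 21947600262336/16715537215 ≈ 1313.0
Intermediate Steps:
h(y, S) = -17 (h(y, S) = -2 - 15 = -17)
g(u, b) = 221 + 2*u (g(u, b) = -2 + (u + (u + 223)) = -2 + (u + (223 + u)) = -2 + (223 + 2*u) = 221 + 2*u)
g(546, h(-2, -10)) - (82440/158678 - 110719/210685) = (221 + 2*546) - (82440/158678 - 110719/210685) = (221 + 1092) - (82440*(1/158678) - 110719*1/210685) = 1313 - (41220/79339 - 110719/210685) = 1313 - 1*(-99899041/16715537215) = 1313 + 99899041/16715537215 = 21947600262336/16715537215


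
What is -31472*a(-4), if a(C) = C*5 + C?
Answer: 755328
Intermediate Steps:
a(C) = 6*C (a(C) = 5*C + C = 6*C)
-31472*a(-4) = -188832*(-4) = -31472*(-24) = 755328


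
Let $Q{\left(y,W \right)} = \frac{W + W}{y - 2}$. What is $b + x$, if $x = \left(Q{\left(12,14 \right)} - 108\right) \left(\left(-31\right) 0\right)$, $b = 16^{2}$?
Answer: $256$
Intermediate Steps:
$b = 256$
$Q{\left(y,W \right)} = \frac{2 W}{-2 + y}$
$x = 0$ ($x = \left(2 \cdot 14 \frac{1}{-2 + 12} - 108\right) \left(\left(-31\right) 0\right) = \left(2 \cdot 14 \cdot \frac{1}{10} + \left(-159 + 51\right)\right) 0 = \left(2 \cdot 14 \cdot \frac{1}{10} - 108\right) 0 = \left(\frac{14}{5} - 108\right) 0 = \left(- \frac{526}{5}\right) 0 = 0$)
$b + x = 256 + 0 = 256$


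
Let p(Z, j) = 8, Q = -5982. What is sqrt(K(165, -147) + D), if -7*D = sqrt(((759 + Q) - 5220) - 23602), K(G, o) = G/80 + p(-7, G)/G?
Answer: sqrt(45057705 - 3049200*I*sqrt(34045))/4620 ≈ 3.7785 - 3.488*I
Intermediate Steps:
K(G, o) = 8/G + G/80 (K(G, o) = G/80 + 8/G = 8/G + G/80)
D = -I*sqrt(34045)/7 (D = -sqrt(((759 - 5982) - 5220) - 23602)/7 = -sqrt((-5223 - 5220) - 23602)/7 = -sqrt(-10443 - 23602)/7 = -I*sqrt(34045)/7 ≈ -26.359*I)
sqrt(K(165, -147) + D) = sqrt((8/165 + (1/80)*165) - I*sqrt(34045)/7) = sqrt((8*(1/165) + 33/16) - I*sqrt(34045)/7) = sqrt((8/165 + 33/16) - I*sqrt(34045)/7) = sqrt(5573/2640 - I*sqrt(34045)/7)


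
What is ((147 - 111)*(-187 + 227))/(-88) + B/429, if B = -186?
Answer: -2402/143 ≈ -16.797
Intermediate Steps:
((147 - 111)*(-187 + 227))/(-88) + B/429 = ((147 - 111)*(-187 + 227))/(-88) - 186/429 = (36*40)*(-1/88) - 186*1/429 = 1440*(-1/88) - 62/143 = -180/11 - 62/143 = -2402/143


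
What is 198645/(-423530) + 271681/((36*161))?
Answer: 277838311/5987268 ≈ 46.405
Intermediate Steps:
198645/(-423530) + 271681/((36*161)) = 198645*(-1/423530) + 271681/5796 = -969/2066 + 271681*(1/5796) = -969/2066 + 271681/5796 = 277838311/5987268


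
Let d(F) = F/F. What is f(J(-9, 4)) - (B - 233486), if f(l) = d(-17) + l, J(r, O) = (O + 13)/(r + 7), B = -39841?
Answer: 546639/2 ≈ 2.7332e+5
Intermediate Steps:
J(r, O) = (13 + O)/(7 + r)
d(F) = 1
f(l) = 1 + l
f(J(-9, 4)) - (B - 233486) = (1 + (13 + 4)/(7 - 9)) - (-39841 - 233486) = (1 + 17/(-2)) - 1*(-273327) = (1 - 1/2*17) + 273327 = (1 - 17/2) + 273327 = -15/2 + 273327 = 546639/2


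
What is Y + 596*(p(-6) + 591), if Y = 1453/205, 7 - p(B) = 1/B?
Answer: 219256369/615 ≈ 3.5651e+5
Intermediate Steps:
p(B) = 7 - 1/B
Y = 1453/205 (Y = 1453*(1/205) = 1453/205 ≈ 7.0878)
Y + 596*(p(-6) + 591) = 1453/205 + 596*((7 - 1/(-6)) + 591) = 1453/205 + 596*((7 - 1*(-⅙)) + 591) = 1453/205 + 596*((7 + ⅙) + 591) = 1453/205 + 596*(43/6 + 591) = 1453/205 + 596*(3589/6) = 1453/205 + 1069522/3 = 219256369/615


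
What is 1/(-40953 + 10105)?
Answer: -1/30848 ≈ -3.2417e-5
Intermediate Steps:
1/(-40953 + 10105) = 1/(-30848) = -1/30848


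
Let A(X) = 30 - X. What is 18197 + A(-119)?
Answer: 18346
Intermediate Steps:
18197 + A(-119) = 18197 + (30 - 1*(-119)) = 18197 + (30 + 119) = 18197 + 149 = 18346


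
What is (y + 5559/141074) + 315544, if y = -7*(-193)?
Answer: 44705650789/141074 ≈ 3.1690e+5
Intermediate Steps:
y = 1351
(y + 5559/141074) + 315544 = (1351 + 5559/141074) + 315544 = 190596533/141074 + 315544 = 44705650789/141074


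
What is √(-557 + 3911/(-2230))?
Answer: 7*I*√56706670/2230 ≈ 23.638*I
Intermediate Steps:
√(-557 + 3911/(-2230)) = √(-557 + 3911*(-1/2230)) = √(-557 - 3911/2230) = √(-1246021/2230) = 7*I*√56706670/2230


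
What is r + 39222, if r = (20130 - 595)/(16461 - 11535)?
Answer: 193227107/4926 ≈ 39226.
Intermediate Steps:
r = 19535/4926 ≈ 3.9657
r + 39222 = 19535/4926 + 39222 = 193227107/4926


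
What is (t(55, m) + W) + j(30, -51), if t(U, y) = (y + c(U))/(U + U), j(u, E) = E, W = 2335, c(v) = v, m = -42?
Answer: 251253/110 ≈ 2284.1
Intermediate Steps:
t(U, y) = (U + y)/(2*U) (t(U, y) = (y + U)/(U + U) = (U + y)/((2*U)) = (U + y)*(1/(2*U)) = (U + y)/(2*U))
(t(55, m) + W) + j(30, -51) = ((½)*(55 - 42)/55 + 2335) - 51 = ((½)*(1/55)*13 + 2335) - 51 = (13/110 + 2335) - 51 = 256863/110 - 51 = 251253/110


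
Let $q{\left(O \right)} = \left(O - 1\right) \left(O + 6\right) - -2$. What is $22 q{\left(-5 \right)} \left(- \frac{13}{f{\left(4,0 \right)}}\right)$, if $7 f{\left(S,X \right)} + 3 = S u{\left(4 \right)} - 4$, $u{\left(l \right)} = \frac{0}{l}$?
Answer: $-1144$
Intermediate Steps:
$u{\left(l \right)} = 0$
$f{\left(S,X \right)} = -1$ ($f{\left(S,X \right)} = - \frac{3}{7} + \frac{S 0 - 4}{7} = - \frac{3}{7} + \frac{0 - 4}{7} = - \frac{3}{7} + \frac{1}{7} \left(-4\right) = - \frac{3}{7} - \frac{4}{7} = -1$)
$q{\left(O \right)} = 2 + \left(-1 + O\right) \left(6 + O\right)$ ($q{\left(O \right)} = \left(-1 + O\right) \left(6 + O\right) + 2 = 2 + \left(-1 + O\right) \left(6 + O\right)$)
$22 q{\left(-5 \right)} \left(- \frac{13}{f{\left(4,0 \right)}}\right) = 22 \left(-4 + \left(-5\right)^{2} + 5 \left(-5\right)\right) \left(- \frac{13}{-1}\right) = 22 \left(-4 + 25 - 25\right) \left(\left(-13\right) \left(-1\right)\right) = 22 \left(-4\right) 13 = \left(-88\right) 13 = -1144$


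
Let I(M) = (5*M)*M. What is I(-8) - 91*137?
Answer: -12147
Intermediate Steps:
I(M) = 5*M²
I(-8) - 91*137 = 5*(-8)² - 91*137 = 5*64 - 12467 = 320 - 12467 = -12147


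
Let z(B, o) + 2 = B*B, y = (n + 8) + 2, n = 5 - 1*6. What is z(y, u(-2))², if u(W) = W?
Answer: 6241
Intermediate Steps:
n = -1 (n = 5 - 6 = -1)
y = 9 (y = (-1 + 8) + 2 = 7 + 2 = 9)
z(B, o) = -2 + B² (z(B, o) = -2 + B*B = -2 + B²)
z(y, u(-2))² = (-2 + 9²)² = (-2 + 81)² = 79² = 6241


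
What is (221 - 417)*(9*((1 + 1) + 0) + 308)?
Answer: -63896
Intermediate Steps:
(221 - 417)*(9*((1 + 1) + 0) + 308) = -196*(9*(2 + 0) + 308) = -196*(9*2 + 308) = -196*(18 + 308) = -196*326 = -63896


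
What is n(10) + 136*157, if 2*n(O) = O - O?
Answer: 21352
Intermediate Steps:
n(O) = 0 (n(O) = (O - O)/2 = (½)*0 = 0)
n(10) + 136*157 = 0 + 136*157 = 0 + 21352 = 21352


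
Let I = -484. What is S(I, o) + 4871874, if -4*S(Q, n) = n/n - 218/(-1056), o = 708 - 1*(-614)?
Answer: 10289397251/2112 ≈ 4.8719e+6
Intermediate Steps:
o = 1322 (o = 708 + 614 = 1322)
S(Q, n) = -637/2112 (S(Q, n) = -(n/n - 218/(-1056))/4 = -(1 - 218*(-1/1056))/4 = -(1 + 109/528)/4 = -1/4*637/528 = -637/2112)
S(I, o) + 4871874 = -637/2112 + 4871874 = 10289397251/2112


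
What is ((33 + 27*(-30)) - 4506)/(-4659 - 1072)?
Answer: 5283/5731 ≈ 0.92183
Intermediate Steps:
((33 + 27*(-30)) - 4506)/(-4659 - 1072) = ((33 - 810) - 4506)/(-5731) = (-777 - 4506)*(-1/5731) = -5283*(-1/5731) = 5283/5731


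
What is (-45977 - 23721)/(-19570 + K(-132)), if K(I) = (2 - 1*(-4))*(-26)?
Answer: 34849/9863 ≈ 3.5333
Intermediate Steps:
K(I) = -156 (K(I) = (2 + 4)*(-26) = 6*(-26) = -156)
(-45977 - 23721)/(-19570 + K(-132)) = (-45977 - 23721)/(-19570 - 156) = -69698/(-19726) = -69698*(-1/19726) = 34849/9863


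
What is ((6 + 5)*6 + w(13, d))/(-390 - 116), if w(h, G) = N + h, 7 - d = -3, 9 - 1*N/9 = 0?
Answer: -80/253 ≈ -0.31621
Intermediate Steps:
N = 81 (N = 81 - 9*0 = 81 + 0 = 81)
d = 10 (d = 7 - 1*(-3) = 7 + 3 = 10)
w(h, G) = 81 + h
((6 + 5)*6 + w(13, d))/(-390 - 116) = ((6 + 5)*6 + (81 + 13))/(-390 - 116) = (11*6 + 94)/(-506) = (66 + 94)*(-1/506) = 160*(-1/506) = -80/253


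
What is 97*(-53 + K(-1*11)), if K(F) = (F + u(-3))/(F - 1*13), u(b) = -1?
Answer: -10185/2 ≈ -5092.5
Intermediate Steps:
K(F) = (-1 + F)/(-13 + F) (K(F) = (F - 1)/(F - 1*13) = (-1 + F)/(F - 13) = (-1 + F)/(-13 + F))
97*(-53 + K(-1*11)) = 97*(-53 + (-1 - 1*11)/(-13 - 1*11)) = 97*(-53 + (-1 - 11)/(-13 - 11)) = 97*(-53 - 12/(-24)) = 97*(-53 - 1/24*(-12)) = 97*(-53 + ½) = 97*(-105/2) = -10185/2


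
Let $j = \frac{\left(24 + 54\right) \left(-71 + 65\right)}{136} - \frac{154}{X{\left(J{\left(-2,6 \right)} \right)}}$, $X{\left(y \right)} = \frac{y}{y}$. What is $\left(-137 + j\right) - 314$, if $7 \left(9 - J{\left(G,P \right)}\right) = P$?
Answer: $- \frac{20687}{34} \approx -608.44$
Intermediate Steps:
$J{\left(G,P \right)} = 9 - \frac{P}{7}$
$X{\left(y \right)} = 1$
$j = - \frac{5353}{34}$ ($j = \frac{\left(24 + 54\right) \left(-71 + 65\right)}{136} - \frac{154}{1} = 78 \left(-6\right) \frac{1}{136} - 154 = \left(-468\right) \frac{1}{136} - 154 = - \frac{117}{34} - 154 = - \frac{5353}{34} \approx -157.44$)
$\left(-137 + j\right) - 314 = \left(-137 - \frac{5353}{34}\right) - 314 = - \frac{10011}{34} - 314 = - \frac{20687}{34}$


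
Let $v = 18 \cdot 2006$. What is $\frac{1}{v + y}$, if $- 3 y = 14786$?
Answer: $\frac{3}{93538} \approx 3.2073 \cdot 10^{-5}$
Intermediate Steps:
$v = 36108$
$y = - \frac{14786}{3}$ ($y = \left(- \frac{1}{3}\right) 14786 = - \frac{14786}{3} \approx -4928.7$)
$\frac{1}{v + y} = \frac{1}{36108 - \frac{14786}{3}} = \frac{1}{\frac{93538}{3}} = \frac{3}{93538}$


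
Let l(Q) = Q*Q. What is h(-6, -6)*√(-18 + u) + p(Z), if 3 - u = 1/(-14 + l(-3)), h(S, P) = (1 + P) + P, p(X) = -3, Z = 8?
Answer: -3 - 11*I*√370/5 ≈ -3.0 - 42.318*I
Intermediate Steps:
l(Q) = Q²
h(S, P) = 1 + 2*P
u = 16/5 (u = 3 - 1/(-14 + (-3)²) = 3 - 1/(-14 + 9) = 3 - 1/(-5) = 3 - 1*(-⅕) = 3 + ⅕ = 16/5 ≈ 3.2000)
h(-6, -6)*√(-18 + u) + p(Z) = (1 + 2*(-6))*√(-18 + 16/5) - 3 = (1 - 12)*√(-74/5) - 3 = -11*I*√370/5 - 3 = -3 - 11*I*√370/5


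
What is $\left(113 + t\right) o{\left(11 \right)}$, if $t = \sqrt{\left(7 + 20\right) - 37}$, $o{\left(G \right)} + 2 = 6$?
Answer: $452 + 4 i \sqrt{10} \approx 452.0 + 12.649 i$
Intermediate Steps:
$o{\left(G \right)} = 4$ ($o{\left(G \right)} = -2 + 6 = 4$)
$t = i \sqrt{10}$ ($t = \sqrt{27 - 37} = \sqrt{-10} = i \sqrt{10} \approx 3.1623 i$)
$\left(113 + t\right) o{\left(11 \right)} = \left(113 + i \sqrt{10}\right) 4 = 452 + 4 i \sqrt{10}$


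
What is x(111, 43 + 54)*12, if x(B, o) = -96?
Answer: -1152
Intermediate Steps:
x(111, 43 + 54)*12 = -96*12 = -1152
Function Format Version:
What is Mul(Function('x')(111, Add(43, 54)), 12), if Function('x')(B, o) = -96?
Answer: -1152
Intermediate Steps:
Mul(Function('x')(111, Add(43, 54)), 12) = Mul(-96, 12) = -1152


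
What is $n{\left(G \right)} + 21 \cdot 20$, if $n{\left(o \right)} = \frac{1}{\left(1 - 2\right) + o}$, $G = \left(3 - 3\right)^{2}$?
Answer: $419$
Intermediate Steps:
$G = 0$ ($G = 0^{2} = 0$)
$n{\left(o \right)} = \frac{1}{-1 + o}$
$n{\left(G \right)} + 21 \cdot 20 = \frac{1}{-1 + 0} + 21 \cdot 20 = \frac{1}{-1} + 420 = -1 + 420 = 419$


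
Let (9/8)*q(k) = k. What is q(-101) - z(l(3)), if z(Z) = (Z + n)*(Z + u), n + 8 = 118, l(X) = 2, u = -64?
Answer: 61688/9 ≈ 6854.2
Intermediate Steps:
q(k) = 8*k/9
n = 110 (n = -8 + 118 = 110)
z(Z) = (-64 + Z)*(110 + Z) (z(Z) = (Z + 110)*(Z - 64) = (110 + Z)*(-64 + Z) = (-64 + Z)*(110 + Z))
q(-101) - z(l(3)) = (8/9)*(-101) - (-7040 + 2² + 46*2) = -808/9 - (-7040 + 4 + 92) = -808/9 - 1*(-6944) = -808/9 + 6944 = 61688/9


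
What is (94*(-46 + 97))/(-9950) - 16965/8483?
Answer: -104734626/42202925 ≈ -2.4817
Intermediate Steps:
(94*(-46 + 97))/(-9950) - 16965/8483 = (94*51)*(-1/9950) - 16965*1/8483 = 4794*(-1/9950) - 16965/8483 = -2397/4975 - 16965/8483 = -104734626/42202925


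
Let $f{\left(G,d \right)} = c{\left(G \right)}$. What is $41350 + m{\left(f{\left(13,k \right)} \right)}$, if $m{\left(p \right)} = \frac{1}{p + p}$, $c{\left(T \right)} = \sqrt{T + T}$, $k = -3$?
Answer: $41350 + \frac{\sqrt{26}}{52} \approx 41350.0$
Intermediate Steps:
$c{\left(T \right)} = \sqrt{2} \sqrt{T}$ ($c{\left(T \right)} = \sqrt{2 T} = \sqrt{2} \sqrt{T}$)
$f{\left(G,d \right)} = \sqrt{2} \sqrt{G}$
$m{\left(p \right)} = \frac{1}{2 p}$
$41350 + m{\left(f{\left(13,k \right)} \right)} = 41350 + \frac{1}{2 \sqrt{2} \sqrt{13}} = 41350 + \frac{1}{2 \sqrt{26}} = 41350 + \frac{\frac{1}{26} \sqrt{26}}{2} = 41350 + \frac{\sqrt{26}}{52}$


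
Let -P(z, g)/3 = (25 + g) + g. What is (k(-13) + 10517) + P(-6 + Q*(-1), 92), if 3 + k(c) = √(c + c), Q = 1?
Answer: 9887 + I*√26 ≈ 9887.0 + 5.099*I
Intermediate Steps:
P(z, g) = -75 - 6*g (P(z, g) = -3*((25 + g) + g) = -3*(25 + 2*g) = -75 - 6*g)
k(c) = -3 + √2*√c (k(c) = -3 + √(c + c) = -3 + √(2*c) = -3 + √2*√c)
(k(-13) + 10517) + P(-6 + Q*(-1), 92) = ((-3 + √2*√(-13)) + 10517) + (-75 - 6*92) = ((-3 + √2*(I*√13)) + 10517) + (-75 - 552) = ((-3 + I*√26) + 10517) - 627 = (10514 + I*√26) - 627 = 9887 + I*√26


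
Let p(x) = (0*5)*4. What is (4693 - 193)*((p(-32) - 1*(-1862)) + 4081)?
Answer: 26743500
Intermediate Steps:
p(x) = 0 (p(x) = 0*4 = 0)
(4693 - 193)*((p(-32) - 1*(-1862)) + 4081) = (4693 - 193)*((0 - 1*(-1862)) + 4081) = 4500*((0 + 1862) + 4081) = 4500*(1862 + 4081) = 4500*5943 = 26743500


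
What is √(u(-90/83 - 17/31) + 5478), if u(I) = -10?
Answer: 2*√1367 ≈ 73.946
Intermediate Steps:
√(u(-90/83 - 17/31) + 5478) = √(-10 + 5478) = √5468 = 2*√1367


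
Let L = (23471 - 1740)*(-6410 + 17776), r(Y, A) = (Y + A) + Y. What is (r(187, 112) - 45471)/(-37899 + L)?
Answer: -44985/246956647 ≈ -0.00018216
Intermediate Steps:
r(Y, A) = A + 2*Y (r(Y, A) = (A + Y) + Y = A + 2*Y)
L = 246994546 (L = 21731*11366 = 246994546)
(r(187, 112) - 45471)/(-37899 + L) = ((112 + 2*187) - 45471)/(-37899 + 246994546) = ((112 + 374) - 45471)/246956647 = (486 - 45471)*(1/246956647) = -44985*1/246956647 = -44985/246956647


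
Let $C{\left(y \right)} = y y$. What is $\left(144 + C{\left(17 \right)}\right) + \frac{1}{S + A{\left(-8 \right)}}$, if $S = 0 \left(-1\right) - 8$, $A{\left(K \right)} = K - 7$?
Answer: $\frac{9958}{23} \approx 432.96$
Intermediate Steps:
$A{\left(K \right)} = -7 + K$
$C{\left(y \right)} = y^{2}$
$S = -8$ ($S = 0 - 8 = -8$)
$\left(144 + C{\left(17 \right)}\right) + \frac{1}{S + A{\left(-8 \right)}} = \left(144 + 17^{2}\right) + \frac{1}{-8 - 15} = \left(144 + 289\right) + \frac{1}{-8 - 15} = 433 + \frac{1}{-23} = 433 - \frac{1}{23} = \frac{9958}{23}$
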